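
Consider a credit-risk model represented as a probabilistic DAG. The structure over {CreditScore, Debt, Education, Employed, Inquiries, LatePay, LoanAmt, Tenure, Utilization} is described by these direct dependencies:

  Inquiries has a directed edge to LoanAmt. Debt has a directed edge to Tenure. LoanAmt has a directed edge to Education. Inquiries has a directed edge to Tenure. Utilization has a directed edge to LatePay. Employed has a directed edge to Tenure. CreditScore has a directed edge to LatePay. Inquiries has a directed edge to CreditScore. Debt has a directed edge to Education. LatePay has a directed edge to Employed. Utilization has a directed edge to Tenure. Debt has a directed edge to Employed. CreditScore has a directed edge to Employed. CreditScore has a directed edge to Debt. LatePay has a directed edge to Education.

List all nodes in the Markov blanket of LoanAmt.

{Debt, Education, Inquiries, LatePay}

LoanAmt has parent Inquiries.
LoanAmt has child Education.
Parents of each child, excluding LoanAmt:
  parents(Education) \ {LoanAmt} = {Debt, LatePay}.
Taking the union gives {Debt, Education, Inquiries, LatePay}.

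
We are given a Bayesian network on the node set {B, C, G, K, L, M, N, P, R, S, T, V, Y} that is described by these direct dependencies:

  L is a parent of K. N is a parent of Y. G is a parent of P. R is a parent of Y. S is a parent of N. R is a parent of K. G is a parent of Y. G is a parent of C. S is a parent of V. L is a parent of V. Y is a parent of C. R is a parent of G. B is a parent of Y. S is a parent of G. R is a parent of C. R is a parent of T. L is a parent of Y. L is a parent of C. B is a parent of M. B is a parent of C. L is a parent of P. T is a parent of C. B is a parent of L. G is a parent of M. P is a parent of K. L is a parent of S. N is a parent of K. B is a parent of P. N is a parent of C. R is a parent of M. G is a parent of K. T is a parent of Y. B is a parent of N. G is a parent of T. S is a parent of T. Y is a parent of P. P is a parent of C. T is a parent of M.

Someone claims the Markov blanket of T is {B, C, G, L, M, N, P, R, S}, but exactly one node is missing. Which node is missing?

T has parents G, R, S.
T has children C, M, Y.
Parents of each child, excluding T:
  parents(Y) \ {T} = {B, G, L, N, R}.
  parents(C) \ {T} = {B, G, L, N, P, R, Y}.
  M also has parents B, G, R.
MB(T) = {B, C, G, L, M, N, P, R, S, Y}.
Comparing with the claimed set, Y is missing.

Y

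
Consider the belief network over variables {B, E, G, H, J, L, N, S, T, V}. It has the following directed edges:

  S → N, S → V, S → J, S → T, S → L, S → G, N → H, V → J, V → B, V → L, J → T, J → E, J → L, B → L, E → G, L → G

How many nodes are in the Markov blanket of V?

Recall MB(v) = parents ∪ children ∪ spouses, where spouses are the other parents of v's children.
V's parents: S.
Ch(V) = {B, J, L}.
Co-parents of V (other parents of its children):
  J: S
  B: —
  L: B, J, S
MB(V) = {B, J, L, S}, which has 4 nodes.

4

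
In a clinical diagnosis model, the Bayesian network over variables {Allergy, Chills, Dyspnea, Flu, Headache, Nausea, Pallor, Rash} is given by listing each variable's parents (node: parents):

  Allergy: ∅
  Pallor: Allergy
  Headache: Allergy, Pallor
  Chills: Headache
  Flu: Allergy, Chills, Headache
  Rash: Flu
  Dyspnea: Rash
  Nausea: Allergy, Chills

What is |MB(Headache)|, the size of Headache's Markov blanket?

By definition, MB(Headache) is built from Headache's parents, Headache's children, and the co-parents of Headache.
Pa(Headache) = {Allergy, Pallor}.
Children of Headache: Chills, Flu.
Other parents of Headache's children:
  Chills: no additional parents.
  Flu's other parents are Allergy, Chills.
MB(Headache) = {Allergy, Chills, Flu, Pallor}, which has 4 nodes.

4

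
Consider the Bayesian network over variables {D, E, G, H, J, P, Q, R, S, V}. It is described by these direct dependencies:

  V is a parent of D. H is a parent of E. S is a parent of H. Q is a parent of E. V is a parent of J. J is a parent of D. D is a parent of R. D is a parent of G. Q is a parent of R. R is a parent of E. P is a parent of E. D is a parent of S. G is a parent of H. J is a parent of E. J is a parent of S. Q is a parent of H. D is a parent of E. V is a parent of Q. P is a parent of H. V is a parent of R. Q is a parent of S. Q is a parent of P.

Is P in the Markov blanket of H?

P is a parent of H.
So P ∈ MB(H).

Yes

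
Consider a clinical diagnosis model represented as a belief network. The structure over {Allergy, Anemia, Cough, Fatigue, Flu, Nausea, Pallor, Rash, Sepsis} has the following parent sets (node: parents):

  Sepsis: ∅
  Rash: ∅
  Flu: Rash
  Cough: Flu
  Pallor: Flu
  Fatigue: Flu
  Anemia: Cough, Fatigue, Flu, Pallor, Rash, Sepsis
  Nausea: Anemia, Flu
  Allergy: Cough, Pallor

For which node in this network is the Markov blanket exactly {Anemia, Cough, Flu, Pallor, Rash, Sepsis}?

Fatigue

The target node must have every member of {Anemia, Cough, Flu, Pallor, Rash, Sepsis} as a parent, child, or co-parent, and no others.
Parents of Fatigue: Flu; children: Anemia; co-parents: Cough, Flu, Pallor, Rash, Sepsis.
These exactly cover the given set, so the node is Fatigue.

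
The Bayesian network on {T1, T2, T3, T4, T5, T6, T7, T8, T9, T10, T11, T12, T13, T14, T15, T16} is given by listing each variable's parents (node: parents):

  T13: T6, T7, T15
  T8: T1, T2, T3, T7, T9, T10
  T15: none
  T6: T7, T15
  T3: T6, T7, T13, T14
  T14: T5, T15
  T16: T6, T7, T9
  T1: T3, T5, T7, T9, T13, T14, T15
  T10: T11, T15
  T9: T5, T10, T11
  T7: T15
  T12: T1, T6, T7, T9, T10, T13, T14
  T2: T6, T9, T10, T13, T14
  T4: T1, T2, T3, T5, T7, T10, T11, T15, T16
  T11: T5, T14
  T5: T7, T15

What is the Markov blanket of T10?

Ch(T10) = {T2, T4, T8, T9, T12}.
Parents of T10: T11, T15.
For each child, the remaining parents (spouses of T10):
  parents(T9) \ {T10} = {T5, T11}.
  T2 also has parents T6, T9, T13, T14.
  T12 also has parents T1, T6, T7, T9, T13, T14.
  T8 also has parents T1, T2, T3, T7, T9.
  T4 also has parents T1, T2, T3, T5, T7, T11, T15, T16.
MB(T10) = {T1, T2, T3, T4, T5, T6, T7, T8, T9, T11, T12, T13, T14, T15, T16}.

{T1, T2, T3, T4, T5, T6, T7, T8, T9, T11, T12, T13, T14, T15, T16}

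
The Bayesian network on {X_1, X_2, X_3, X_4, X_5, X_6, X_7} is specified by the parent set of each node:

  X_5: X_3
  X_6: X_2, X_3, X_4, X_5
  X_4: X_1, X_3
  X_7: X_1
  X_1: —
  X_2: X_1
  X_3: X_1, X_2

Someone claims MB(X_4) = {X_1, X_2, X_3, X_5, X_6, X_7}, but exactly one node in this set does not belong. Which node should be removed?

X_7

By definition, MB(X_4) is built from X_4's parents, X_4's children, and the co-parents of X_4.
Pa(X_4) = {X_1, X_3}.
Ch(X_4) = {X_6}.
Other parents of X_4's children:
  X_6 also has parents X_2, X_3, X_5.
MB(X_4) = {X_1, X_2, X_3, X_5, X_6}.
X_7 is neither a parent, child, nor co-parent of X_4, so it does not belong.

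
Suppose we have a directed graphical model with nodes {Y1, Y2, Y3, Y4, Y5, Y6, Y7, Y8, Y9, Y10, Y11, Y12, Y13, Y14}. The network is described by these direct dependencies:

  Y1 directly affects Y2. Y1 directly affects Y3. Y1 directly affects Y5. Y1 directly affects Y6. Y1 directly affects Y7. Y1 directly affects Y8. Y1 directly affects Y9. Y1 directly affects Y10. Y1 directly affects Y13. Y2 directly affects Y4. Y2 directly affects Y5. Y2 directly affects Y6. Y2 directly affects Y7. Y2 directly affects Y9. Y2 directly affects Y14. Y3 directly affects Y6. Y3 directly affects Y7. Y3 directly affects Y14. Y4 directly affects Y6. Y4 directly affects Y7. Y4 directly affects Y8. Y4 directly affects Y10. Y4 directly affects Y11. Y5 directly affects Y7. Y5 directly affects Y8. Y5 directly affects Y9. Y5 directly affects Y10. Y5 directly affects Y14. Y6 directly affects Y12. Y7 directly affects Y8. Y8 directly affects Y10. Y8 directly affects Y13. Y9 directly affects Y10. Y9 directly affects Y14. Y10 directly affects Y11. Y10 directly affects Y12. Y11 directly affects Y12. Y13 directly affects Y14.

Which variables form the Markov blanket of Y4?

By definition, MB(Y4) is built from Y4's parents, Y4's children, and the co-parents of Y4.
Pa(Y4) = {Y2}.
Ch(Y4) = {Y6, Y7, Y8, Y10, Y11}.
Other parents of Y4's children:
  Y6's other parents are Y1, Y2, Y3.
  Y7's other parents are Y1, Y2, Y3, Y5.
  Y8's other parents are Y1, Y5, Y7.
  Y10 also has parents Y1, Y5, Y8, Y9.
  Y11's other parent is Y10.
MB(Y4) = {Y1, Y2, Y3, Y5, Y6, Y7, Y8, Y9, Y10, Y11}.

{Y1, Y2, Y3, Y5, Y6, Y7, Y8, Y9, Y10, Y11}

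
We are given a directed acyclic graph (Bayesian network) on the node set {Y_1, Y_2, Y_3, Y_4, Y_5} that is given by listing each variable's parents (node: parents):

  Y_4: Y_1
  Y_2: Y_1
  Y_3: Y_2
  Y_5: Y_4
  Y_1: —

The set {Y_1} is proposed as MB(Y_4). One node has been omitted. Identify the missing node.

Recall MB(v) = parents ∪ children ∪ spouses, where spouses are the other parents of v's children.
Y_4 has parent Y_1.
Y_4 has child Y_5.
Parents of each child, excluding Y_4:
  Y_5 has no other parent.
MB(Y_4) = {Y_1, Y_5}.
Comparing with the claimed set, Y_5 is missing.

Y_5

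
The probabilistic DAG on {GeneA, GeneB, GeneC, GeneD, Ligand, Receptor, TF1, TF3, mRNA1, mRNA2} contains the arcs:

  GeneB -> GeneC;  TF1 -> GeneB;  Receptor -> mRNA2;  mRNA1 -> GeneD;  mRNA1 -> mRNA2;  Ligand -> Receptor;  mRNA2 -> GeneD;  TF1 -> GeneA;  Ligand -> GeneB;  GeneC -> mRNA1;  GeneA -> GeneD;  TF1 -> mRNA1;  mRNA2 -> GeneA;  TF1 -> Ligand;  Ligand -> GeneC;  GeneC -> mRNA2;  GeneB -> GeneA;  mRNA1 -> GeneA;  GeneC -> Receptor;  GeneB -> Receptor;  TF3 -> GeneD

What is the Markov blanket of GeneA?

By definition, MB(GeneA) is built from GeneA's parents, GeneA's children, and the co-parents of GeneA.
GeneA's parents: GeneB, TF1, mRNA1, mRNA2.
GeneA's children: GeneD.
Co-parents of GeneA (other parents of its children):
  GeneD: TF3, mRNA1, mRNA2
MB(GeneA) = {GeneB, GeneD, TF1, TF3, mRNA1, mRNA2}.

{GeneB, GeneD, TF1, TF3, mRNA1, mRNA2}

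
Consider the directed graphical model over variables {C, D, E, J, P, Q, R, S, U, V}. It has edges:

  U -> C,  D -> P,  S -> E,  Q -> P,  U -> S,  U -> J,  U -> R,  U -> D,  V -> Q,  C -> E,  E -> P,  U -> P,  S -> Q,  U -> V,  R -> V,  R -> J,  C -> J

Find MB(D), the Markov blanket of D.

{E, P, Q, U}

The Markov blanket of a node is its parents, its children, and the other parents of its children.
D has parent U.
Children of D: P.
Parents of each child, excluding D:
  parents(P) \ {D} = {E, Q, U}.
MB(D) = {E, P, Q, U}.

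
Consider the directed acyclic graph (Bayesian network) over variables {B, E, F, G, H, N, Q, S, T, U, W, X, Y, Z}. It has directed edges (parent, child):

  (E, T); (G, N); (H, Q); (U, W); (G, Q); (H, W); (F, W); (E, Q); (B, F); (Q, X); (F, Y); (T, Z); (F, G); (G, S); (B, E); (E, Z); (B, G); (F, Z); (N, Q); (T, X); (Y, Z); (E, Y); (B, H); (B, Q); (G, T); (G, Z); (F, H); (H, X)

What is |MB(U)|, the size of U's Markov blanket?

Parents of U: none.
U's children: W.
Other parents of U's children:
  W: F, H
MB(U) = {F, H, W}, which has 3 nodes.

3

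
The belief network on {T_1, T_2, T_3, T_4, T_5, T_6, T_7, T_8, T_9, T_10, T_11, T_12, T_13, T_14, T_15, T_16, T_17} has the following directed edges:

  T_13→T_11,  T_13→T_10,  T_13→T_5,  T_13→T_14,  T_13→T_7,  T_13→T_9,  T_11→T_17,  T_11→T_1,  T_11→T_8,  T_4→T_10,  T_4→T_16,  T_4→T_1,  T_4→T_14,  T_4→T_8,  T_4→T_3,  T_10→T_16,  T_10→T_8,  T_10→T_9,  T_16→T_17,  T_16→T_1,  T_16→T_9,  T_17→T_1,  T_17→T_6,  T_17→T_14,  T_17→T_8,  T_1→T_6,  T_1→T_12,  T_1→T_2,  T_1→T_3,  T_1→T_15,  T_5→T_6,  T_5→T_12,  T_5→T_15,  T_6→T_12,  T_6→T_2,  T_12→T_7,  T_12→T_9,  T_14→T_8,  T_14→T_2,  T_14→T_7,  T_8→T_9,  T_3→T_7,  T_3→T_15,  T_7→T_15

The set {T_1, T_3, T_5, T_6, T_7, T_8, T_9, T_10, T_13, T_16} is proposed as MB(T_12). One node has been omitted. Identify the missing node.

T_14

By definition, MB(T_12) is built from T_12's parents, T_12's children, and the co-parents of T_12.
Children of T_12: T_7, T_9.
T_12 has parents T_1, T_5, T_6.
Other parents of T_12's children:
  T_7's other parents are T_3, T_13, T_14.
  T_9's other parents are T_8, T_10, T_13, T_16.
MB(T_12) = {T_1, T_3, T_5, T_6, T_7, T_8, T_9, T_10, T_13, T_14, T_16}.
Comparing with the claimed set, T_14 is missing.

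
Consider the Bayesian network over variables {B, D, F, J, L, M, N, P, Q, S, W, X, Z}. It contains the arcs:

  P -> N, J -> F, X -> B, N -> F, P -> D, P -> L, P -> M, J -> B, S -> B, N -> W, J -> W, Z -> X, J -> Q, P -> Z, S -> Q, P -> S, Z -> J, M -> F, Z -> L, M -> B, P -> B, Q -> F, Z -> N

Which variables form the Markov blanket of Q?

Parents of Q: J, S.
Ch(Q) = {F}.
For each child, the remaining parents (spouses of Q):
  F's other parents are J, M, N.
MB(Q) = {F, J, M, N, S}.

{F, J, M, N, S}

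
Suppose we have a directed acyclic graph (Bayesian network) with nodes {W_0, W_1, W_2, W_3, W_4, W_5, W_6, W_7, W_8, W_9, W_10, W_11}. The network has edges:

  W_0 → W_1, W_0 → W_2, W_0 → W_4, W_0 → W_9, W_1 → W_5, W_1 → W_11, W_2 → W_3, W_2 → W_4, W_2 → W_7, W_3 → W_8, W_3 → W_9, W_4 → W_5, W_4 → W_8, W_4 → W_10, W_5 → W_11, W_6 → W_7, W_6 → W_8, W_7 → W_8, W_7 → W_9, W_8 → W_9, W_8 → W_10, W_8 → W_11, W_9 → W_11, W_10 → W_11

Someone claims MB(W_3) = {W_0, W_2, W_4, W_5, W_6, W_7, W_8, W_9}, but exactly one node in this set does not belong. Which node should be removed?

W_5

Recall MB(v) = parents ∪ children ∪ spouses, where spouses are the other parents of v's children.
Pa(W_3) = {W_2}.
W_3's children: W_8, W_9.
For each child, the remaining parents (spouses of W_3):
  W_8: W_4, W_6, W_7
  W_9: W_0, W_7, W_8
MB(W_3) = {W_0, W_2, W_4, W_6, W_7, W_8, W_9}.
W_5 is neither a parent, child, nor co-parent of W_3, so it does not belong.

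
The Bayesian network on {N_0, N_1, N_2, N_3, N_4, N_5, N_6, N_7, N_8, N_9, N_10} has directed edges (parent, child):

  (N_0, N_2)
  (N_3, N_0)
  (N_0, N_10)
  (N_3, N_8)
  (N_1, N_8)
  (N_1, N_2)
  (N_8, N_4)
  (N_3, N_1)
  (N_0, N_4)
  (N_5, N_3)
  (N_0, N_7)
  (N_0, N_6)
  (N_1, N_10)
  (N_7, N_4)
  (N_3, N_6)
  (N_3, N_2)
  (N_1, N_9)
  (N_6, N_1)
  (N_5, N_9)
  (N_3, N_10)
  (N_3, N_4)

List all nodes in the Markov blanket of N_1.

By definition, MB(N_1) is built from N_1's parents, N_1's children, and the co-parents of N_1.
N_1's parents: N_3, N_6.
Children of N_1: N_2, N_8, N_9, N_10.
Co-parents of N_1 (other parents of its children):
  N_9: N_5
  N_8: N_3
  N_2: N_0, N_3
  N_10: N_0, N_3
Union: {N_3, N_6} ∪ {N_2, N_8, N_9, N_10} ∪ {N_0, N_3, N_5} = {N_0, N_2, N_3, N_5, N_6, N_8, N_9, N_10}.

{N_0, N_2, N_3, N_5, N_6, N_8, N_9, N_10}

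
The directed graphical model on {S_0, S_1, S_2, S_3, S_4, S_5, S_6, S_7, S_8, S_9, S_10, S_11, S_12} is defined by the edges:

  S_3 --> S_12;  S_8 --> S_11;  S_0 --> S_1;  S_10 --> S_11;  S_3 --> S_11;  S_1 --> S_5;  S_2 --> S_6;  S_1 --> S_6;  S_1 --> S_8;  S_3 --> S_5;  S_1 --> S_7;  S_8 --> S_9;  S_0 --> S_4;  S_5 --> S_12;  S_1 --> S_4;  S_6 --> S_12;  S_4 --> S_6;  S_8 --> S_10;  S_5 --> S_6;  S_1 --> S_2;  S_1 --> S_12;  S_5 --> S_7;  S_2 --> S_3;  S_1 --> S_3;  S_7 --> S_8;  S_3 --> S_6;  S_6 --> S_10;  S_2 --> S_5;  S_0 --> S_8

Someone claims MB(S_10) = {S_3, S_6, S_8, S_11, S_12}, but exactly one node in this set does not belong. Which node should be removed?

S_12

By definition, MB(S_10) is built from S_10's parents, S_10's children, and the co-parents of S_10.
Pa(S_10) = {S_6, S_8}.
S_10's children: S_11.
Parents of each child, excluding S_10:
  S_11's other parents are S_3, S_8.
MB(S_10) = {S_3, S_6, S_8, S_11}.
S_12 is neither a parent, child, nor co-parent of S_10, so it does not belong.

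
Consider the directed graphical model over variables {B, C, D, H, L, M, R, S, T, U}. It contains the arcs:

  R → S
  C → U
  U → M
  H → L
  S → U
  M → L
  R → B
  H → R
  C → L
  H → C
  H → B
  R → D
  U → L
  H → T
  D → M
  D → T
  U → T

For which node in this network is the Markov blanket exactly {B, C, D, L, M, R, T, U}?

H

The target node must have every member of {B, C, D, L, M, R, T, U} as a parent, child, or co-parent, and no others.
Parents of H: none; children: B, C, L, R, T; co-parents: C, D, M, R, U.
These exactly cover the given set, so the node is H.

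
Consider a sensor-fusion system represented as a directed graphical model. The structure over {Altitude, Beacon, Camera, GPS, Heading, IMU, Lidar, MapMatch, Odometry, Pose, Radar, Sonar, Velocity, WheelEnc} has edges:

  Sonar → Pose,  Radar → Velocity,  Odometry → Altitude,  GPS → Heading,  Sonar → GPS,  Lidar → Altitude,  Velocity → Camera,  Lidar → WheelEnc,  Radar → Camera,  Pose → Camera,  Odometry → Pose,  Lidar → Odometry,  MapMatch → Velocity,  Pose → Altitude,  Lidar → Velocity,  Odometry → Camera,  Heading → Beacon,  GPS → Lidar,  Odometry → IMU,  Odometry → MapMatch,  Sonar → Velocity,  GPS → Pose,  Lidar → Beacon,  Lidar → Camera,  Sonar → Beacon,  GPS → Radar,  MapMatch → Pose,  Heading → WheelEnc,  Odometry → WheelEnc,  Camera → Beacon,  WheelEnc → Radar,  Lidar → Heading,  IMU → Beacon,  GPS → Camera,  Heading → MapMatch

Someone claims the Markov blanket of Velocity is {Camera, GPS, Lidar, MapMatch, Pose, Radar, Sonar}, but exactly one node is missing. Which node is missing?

A node's Markov blanket = Pa ∪ Ch ∪ (parents of Ch other than the node itself).
Velocity's children: Camera.
Pa(Velocity) = {Lidar, MapMatch, Radar, Sonar}.
Other parents of Velocity's children:
  Camera: GPS, Lidar, Odometry, Pose, Radar
MB(Velocity) = {Camera, GPS, Lidar, MapMatch, Odometry, Pose, Radar, Sonar}.
Comparing with the claimed set, Odometry is missing.

Odometry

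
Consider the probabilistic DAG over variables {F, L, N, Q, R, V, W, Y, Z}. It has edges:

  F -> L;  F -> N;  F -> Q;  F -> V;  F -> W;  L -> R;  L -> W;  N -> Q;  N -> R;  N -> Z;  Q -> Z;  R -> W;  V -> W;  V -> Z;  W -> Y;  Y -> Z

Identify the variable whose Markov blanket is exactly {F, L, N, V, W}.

R

The target node must have every member of {F, L, N, V, W} as a parent, child, or co-parent, and no others.
Parents of R: L, N; children: W; co-parents: F, L, V.
These exactly cover the given set, so the node is R.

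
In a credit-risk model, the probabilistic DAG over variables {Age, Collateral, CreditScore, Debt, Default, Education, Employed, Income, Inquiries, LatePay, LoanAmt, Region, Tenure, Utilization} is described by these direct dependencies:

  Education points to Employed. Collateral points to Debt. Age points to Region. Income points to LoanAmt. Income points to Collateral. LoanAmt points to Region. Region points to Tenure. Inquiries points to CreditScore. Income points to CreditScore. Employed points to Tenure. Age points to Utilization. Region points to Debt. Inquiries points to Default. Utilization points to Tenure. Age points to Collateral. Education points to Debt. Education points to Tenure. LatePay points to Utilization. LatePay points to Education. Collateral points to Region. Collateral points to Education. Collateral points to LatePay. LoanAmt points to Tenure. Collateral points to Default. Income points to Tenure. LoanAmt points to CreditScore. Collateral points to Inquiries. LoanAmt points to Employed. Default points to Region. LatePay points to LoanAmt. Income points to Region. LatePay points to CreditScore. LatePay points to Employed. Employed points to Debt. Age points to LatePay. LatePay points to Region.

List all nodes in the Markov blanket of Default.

By definition, MB(Default) is built from Default's parents, Default's children, and the co-parents of Default.
Default has parents Collateral, Inquiries.
Children of Default: Region.
For each child, the remaining parents (spouses of Default):
  Region: Age, Collateral, Income, LatePay, LoanAmt
So the Markov blanket of Default is {Age, Collateral, Income, Inquiries, LatePay, LoanAmt, Region}.

{Age, Collateral, Income, Inquiries, LatePay, LoanAmt, Region}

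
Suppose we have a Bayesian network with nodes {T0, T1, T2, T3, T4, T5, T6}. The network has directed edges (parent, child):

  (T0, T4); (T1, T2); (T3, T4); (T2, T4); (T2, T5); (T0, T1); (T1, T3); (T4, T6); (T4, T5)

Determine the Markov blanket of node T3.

{T0, T1, T2, T4}

The Markov blanket of a node is its parents, its children, and the other parents of its children.
Parents of T3: T1.
T3 has child T4.
For each child, the remaining parents (spouses of T3):
  T4's other parents are T0, T2.
Union: {T1} ∪ {T4} ∪ {T0, T2} = {T0, T1, T2, T4}.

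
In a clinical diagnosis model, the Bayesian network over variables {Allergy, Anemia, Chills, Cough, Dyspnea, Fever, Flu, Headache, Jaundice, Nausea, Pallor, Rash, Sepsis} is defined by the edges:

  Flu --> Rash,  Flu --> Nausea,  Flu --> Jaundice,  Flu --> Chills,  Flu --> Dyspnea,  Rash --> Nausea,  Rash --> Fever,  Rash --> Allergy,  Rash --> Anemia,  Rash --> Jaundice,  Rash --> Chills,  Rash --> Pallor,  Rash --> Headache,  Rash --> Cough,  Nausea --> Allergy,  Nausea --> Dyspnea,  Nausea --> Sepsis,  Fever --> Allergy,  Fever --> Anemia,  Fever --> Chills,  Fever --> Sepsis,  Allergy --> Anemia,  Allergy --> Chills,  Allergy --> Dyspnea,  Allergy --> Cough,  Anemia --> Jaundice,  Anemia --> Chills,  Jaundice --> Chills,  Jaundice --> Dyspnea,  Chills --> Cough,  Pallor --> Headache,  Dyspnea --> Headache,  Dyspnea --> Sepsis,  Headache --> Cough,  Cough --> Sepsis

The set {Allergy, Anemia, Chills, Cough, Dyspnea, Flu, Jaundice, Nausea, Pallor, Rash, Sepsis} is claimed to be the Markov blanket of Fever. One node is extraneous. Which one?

Pallor

Fever has children Allergy, Anemia, Chills, Sepsis.
Parents of Fever: Rash.
Co-parents of Fever (other parents of its children):
  Allergy: Nausea, Rash
  Anemia: Allergy, Rash
  Chills: Allergy, Anemia, Flu, Jaundice, Rash
  Sepsis: Cough, Dyspnea, Nausea
MB(Fever) = {Allergy, Anemia, Chills, Cough, Dyspnea, Flu, Jaundice, Nausea, Rash, Sepsis}.
Pallor is neither a parent, child, nor co-parent of Fever, so it does not belong.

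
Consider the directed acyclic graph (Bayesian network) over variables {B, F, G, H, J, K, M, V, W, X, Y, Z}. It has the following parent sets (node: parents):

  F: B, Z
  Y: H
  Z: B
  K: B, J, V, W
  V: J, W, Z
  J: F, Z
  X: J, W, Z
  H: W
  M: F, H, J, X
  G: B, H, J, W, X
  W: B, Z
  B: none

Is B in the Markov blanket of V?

Yes

B is a co-parent of V: both are parents of K.
So B ∈ MB(V).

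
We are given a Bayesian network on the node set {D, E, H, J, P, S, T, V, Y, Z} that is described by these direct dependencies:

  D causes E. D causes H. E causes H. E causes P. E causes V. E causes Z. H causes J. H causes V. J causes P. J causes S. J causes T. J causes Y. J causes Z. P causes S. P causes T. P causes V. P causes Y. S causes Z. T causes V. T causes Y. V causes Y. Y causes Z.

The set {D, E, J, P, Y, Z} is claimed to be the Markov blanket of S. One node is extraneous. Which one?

D

Pa(S) = {J, P}.
S has child Z.
Co-parents of S (other parents of its children):
  Z: E, J, Y
MB(S) = {E, J, P, Y, Z}.
D is neither a parent, child, nor co-parent of S, so it does not belong.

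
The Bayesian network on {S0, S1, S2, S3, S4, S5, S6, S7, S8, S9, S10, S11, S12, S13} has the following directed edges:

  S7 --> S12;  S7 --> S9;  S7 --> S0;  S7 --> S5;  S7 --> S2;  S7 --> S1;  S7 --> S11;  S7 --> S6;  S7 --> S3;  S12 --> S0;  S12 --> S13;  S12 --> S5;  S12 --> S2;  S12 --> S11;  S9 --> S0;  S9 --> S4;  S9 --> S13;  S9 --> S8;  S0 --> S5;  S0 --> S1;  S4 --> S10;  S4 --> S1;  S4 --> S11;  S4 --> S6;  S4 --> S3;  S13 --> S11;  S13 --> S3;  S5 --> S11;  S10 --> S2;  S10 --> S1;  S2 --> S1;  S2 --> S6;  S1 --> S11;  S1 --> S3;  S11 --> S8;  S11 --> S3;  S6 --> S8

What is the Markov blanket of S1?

Recall MB(v) = parents ∪ children ∪ spouses, where spouses are the other parents of v's children.
Pa(S1) = {S0, S2, S4, S7, S10}.
S1's children: S3, S11.
Parents of each child, excluding S1:
  S11: S4, S5, S7, S12, S13
  S3: S4, S7, S11, S13
Union: {S0, S2, S4, S7, S10} ∪ {S3, S11} ∪ {S4, S5, S7, S11, S12, S13} = {S0, S2, S3, S4, S5, S7, S10, S11, S12, S13}.

{S0, S2, S3, S4, S5, S7, S10, S11, S12, S13}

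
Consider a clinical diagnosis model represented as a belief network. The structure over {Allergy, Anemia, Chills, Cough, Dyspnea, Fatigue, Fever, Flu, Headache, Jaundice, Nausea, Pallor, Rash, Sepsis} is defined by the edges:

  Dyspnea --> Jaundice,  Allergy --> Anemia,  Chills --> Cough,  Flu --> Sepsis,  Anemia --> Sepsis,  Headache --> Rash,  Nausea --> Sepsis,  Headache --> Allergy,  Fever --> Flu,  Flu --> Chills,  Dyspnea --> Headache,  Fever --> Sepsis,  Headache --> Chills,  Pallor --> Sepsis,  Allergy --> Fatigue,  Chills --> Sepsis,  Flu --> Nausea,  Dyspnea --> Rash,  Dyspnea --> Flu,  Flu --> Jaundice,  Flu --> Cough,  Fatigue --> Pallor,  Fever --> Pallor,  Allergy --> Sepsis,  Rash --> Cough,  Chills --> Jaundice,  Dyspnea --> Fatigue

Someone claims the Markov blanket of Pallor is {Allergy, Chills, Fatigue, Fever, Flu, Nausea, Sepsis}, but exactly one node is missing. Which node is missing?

Pallor's parents: Fatigue, Fever.
Pallor's children: Sepsis.
Co-parents of Pallor (other parents of its children):
  Sepsis: Allergy, Anemia, Chills, Fever, Flu, Nausea
MB(Pallor) = {Allergy, Anemia, Chills, Fatigue, Fever, Flu, Nausea, Sepsis}.
Comparing with the claimed set, Anemia is missing.

Anemia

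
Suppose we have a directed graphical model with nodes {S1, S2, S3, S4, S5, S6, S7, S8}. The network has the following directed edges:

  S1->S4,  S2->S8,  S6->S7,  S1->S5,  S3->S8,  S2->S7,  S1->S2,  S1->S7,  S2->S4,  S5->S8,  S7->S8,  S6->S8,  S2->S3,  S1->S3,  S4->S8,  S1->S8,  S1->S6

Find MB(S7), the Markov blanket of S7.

{S1, S2, S3, S4, S5, S6, S8}

S7's parents: S1, S2, S6.
Children of S7: S8.
Parents of each child, excluding S7:
  S8 also has parents S1, S2, S3, S4, S5, S6.
MB(S7) = {S1, S2, S3, S4, S5, S6, S8}.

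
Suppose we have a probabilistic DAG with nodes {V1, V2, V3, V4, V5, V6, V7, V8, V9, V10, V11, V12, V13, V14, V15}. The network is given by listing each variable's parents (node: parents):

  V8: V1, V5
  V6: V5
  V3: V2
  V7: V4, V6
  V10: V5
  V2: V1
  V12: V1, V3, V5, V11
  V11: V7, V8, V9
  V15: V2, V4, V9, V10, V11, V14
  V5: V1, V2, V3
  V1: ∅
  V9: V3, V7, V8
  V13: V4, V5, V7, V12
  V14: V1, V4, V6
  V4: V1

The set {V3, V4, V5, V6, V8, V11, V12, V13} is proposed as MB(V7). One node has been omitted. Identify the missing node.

The Markov blanket of a node is its parents, its children, and the other parents of its children.
V7's children: V9, V11, V13.
V7's parents: V4, V6.
Parents of each child, excluding V7:
  V9: V3, V8
  V11: V8, V9
  V13: V4, V5, V12
MB(V7) = {V3, V4, V5, V6, V8, V9, V11, V12, V13}.
Comparing with the claimed set, V9 is missing.

V9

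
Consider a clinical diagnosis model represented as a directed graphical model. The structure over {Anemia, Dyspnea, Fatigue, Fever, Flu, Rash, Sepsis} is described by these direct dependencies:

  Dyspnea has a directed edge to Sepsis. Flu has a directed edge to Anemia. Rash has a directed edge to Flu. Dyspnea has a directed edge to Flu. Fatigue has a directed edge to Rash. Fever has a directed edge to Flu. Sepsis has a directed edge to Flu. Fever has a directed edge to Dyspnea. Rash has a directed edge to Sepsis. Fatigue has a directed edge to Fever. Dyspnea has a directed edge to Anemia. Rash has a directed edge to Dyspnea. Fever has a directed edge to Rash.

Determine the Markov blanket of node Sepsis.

{Dyspnea, Fever, Flu, Rash}

Ch(Sepsis) = {Flu}.
Sepsis has parents Dyspnea, Rash.
For each child, the remaining parents (spouses of Sepsis):
  Flu: Dyspnea, Fever, Rash
Union: {Dyspnea, Rash} ∪ {Flu} ∪ {Dyspnea, Fever, Rash} = {Dyspnea, Fever, Flu, Rash}.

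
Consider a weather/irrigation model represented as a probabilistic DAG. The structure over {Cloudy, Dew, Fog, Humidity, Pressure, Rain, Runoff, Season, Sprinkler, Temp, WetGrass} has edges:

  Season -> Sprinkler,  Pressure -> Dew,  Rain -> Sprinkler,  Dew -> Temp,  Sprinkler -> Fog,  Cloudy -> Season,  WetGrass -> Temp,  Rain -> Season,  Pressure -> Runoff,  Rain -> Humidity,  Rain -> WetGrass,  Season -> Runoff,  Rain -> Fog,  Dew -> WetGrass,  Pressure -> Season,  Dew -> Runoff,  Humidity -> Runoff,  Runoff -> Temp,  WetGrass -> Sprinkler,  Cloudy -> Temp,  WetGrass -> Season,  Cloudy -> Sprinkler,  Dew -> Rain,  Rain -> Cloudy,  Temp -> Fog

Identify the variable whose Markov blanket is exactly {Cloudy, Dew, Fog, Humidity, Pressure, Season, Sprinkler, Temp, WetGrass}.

The target node must have every member of {Cloudy, Dew, Fog, Humidity, Pressure, Season, Sprinkler, Temp, WetGrass} as a parent, child, or co-parent, and no others.
Parents of Rain: Dew; children: Cloudy, Fog, Humidity, Season, Sprinkler, WetGrass; co-parents: Cloudy, Dew, Pressure, Season, Sprinkler, Temp, WetGrass.
These exactly cover the given set, so the node is Rain.

Rain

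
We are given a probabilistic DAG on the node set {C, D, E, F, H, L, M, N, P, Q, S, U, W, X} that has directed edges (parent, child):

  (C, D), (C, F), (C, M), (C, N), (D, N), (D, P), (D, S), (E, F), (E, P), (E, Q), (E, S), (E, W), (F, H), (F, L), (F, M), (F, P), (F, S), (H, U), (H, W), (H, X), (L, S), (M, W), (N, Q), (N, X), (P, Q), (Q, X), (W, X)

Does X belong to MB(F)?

Pa(F) = {C, E}.
Ch(F) = {H, L, M, P, S}.
Co-parents of F (other parents of its children):
  H: —
  L: —
  M: C
  P: D, E
  S: D, E, L
MB(F) = {C, D, E, H, L, M, P, S}; X is not in this set.

No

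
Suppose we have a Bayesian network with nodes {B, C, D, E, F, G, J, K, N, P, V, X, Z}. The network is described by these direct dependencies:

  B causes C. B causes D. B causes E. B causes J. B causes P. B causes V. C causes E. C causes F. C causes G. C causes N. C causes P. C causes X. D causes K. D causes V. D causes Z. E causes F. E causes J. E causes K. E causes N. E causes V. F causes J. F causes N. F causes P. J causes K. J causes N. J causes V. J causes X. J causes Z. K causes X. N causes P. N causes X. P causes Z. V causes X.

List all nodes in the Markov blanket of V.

{B, C, D, E, J, K, N, X}

V has child X.
V's parents: B, D, E, J.
Co-parents of V (other parents of its children):
  X: C, J, K, N
So the Markov blanket of V is {B, C, D, E, J, K, N, X}.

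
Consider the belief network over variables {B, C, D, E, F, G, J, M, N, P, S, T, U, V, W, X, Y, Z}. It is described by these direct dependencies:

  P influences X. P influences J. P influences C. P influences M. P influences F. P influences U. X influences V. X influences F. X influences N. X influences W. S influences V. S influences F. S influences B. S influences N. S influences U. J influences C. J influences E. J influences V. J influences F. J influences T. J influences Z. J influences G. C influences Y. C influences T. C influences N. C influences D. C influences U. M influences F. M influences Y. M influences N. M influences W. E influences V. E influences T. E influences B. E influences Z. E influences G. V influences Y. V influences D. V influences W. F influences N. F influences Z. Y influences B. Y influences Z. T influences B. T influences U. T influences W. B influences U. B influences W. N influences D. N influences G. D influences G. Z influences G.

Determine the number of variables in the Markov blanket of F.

The Markov blanket of a node is its parents, its children, and the other parents of its children.
Parents of F: J, M, P, S, X.
F has children N, Z.
For each child, the remaining parents (spouses of F):
  N: C, M, S, X
  Z: E, J, Y
MB(F) = {C, E, J, M, N, P, S, X, Y, Z}, which has 10 nodes.

10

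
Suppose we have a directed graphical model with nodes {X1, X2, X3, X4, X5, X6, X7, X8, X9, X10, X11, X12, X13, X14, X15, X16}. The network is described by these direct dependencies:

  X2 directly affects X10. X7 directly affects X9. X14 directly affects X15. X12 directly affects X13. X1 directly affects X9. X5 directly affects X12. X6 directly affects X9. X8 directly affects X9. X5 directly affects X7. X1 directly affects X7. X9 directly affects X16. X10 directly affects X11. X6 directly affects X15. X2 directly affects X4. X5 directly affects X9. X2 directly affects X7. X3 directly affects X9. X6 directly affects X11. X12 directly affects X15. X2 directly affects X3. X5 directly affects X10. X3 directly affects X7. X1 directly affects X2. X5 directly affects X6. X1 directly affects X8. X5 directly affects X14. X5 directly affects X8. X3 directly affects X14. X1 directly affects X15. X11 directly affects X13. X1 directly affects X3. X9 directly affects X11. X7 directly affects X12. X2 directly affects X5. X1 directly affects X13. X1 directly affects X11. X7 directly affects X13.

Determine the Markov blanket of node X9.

{X1, X3, X5, X6, X7, X8, X10, X11, X16}

X9's parents: X1, X3, X5, X6, X7, X8.
Ch(X9) = {X11, X16}.
Parents of each child, excluding X9:
  X11's other parents are X1, X6, X10.
  X16 has no other parent.
Union: {X1, X3, X5, X6, X7, X8} ∪ {X11, X16} ∪ {X1, X6, X10} = {X1, X3, X5, X6, X7, X8, X10, X11, X16}.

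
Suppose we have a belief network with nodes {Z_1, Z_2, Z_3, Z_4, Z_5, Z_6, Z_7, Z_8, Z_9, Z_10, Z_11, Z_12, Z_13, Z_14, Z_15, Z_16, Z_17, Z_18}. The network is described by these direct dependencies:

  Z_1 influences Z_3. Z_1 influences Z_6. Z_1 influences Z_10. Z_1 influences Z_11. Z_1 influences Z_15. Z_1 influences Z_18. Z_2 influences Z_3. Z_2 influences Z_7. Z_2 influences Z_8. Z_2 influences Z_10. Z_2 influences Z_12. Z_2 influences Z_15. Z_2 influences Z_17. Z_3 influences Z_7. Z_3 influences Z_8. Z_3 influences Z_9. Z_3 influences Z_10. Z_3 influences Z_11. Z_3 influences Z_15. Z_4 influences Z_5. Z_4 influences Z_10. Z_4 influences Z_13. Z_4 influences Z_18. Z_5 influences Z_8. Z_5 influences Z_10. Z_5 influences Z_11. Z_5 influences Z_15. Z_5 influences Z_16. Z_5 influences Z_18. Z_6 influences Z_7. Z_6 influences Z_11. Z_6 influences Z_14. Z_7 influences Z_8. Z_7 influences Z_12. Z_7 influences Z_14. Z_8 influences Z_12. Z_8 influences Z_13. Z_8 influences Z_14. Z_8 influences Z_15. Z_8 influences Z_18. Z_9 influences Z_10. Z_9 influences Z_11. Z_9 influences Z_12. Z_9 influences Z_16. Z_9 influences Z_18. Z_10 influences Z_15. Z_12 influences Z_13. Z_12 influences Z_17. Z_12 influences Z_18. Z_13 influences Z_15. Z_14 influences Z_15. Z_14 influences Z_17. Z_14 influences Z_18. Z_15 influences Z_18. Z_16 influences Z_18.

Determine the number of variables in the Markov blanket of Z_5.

By definition, MB(Z_5) is built from Z_5's parents, Z_5's children, and the co-parents of Z_5.
Parents of Z_5: Z_4.
Ch(Z_5) = {Z_8, Z_10, Z_11, Z_15, Z_16, Z_18}.
Co-parents of Z_5 (other parents of its children):
  Z_8 also has parents Z_2, Z_3, Z_7.
  parents(Z_10) \ {Z_5} = {Z_1, Z_2, Z_3, Z_4, Z_9}.
  parents(Z_11) \ {Z_5} = {Z_1, Z_3, Z_6, Z_9}.
  parents(Z_15) \ {Z_5} = {Z_1, Z_2, Z_3, Z_8, Z_10, Z_13, Z_14}.
  Z_16 also has parent Z_9.
  Z_18's other parents are Z_1, Z_4, Z_8, Z_9, Z_12, Z_14, Z_15, Z_16.
MB(Z_5) = {Z_1, Z_2, Z_3, Z_4, Z_6, Z_7, Z_8, Z_9, Z_10, Z_11, Z_12, Z_13, Z_14, Z_15, Z_16, Z_18}, which has 16 nodes.

16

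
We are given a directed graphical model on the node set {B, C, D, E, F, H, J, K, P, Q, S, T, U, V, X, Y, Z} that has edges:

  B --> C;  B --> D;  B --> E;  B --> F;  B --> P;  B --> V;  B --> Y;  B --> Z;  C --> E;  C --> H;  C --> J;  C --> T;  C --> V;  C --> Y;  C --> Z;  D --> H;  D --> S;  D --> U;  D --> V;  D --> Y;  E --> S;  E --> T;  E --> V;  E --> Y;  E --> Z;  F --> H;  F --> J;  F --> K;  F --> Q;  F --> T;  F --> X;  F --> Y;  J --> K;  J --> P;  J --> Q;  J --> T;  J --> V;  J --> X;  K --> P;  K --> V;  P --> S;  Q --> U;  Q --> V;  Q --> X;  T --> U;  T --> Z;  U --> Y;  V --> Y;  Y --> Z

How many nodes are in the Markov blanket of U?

By definition, MB(U) is built from U's parents, U's children, and the co-parents of U.
Ch(U) = {Y}.
Parents of U: D, Q, T.
Other parents of U's children:
  Y also has parents B, C, D, E, F, V.
MB(U) = {B, C, D, E, F, Q, T, V, Y}, which has 9 nodes.

9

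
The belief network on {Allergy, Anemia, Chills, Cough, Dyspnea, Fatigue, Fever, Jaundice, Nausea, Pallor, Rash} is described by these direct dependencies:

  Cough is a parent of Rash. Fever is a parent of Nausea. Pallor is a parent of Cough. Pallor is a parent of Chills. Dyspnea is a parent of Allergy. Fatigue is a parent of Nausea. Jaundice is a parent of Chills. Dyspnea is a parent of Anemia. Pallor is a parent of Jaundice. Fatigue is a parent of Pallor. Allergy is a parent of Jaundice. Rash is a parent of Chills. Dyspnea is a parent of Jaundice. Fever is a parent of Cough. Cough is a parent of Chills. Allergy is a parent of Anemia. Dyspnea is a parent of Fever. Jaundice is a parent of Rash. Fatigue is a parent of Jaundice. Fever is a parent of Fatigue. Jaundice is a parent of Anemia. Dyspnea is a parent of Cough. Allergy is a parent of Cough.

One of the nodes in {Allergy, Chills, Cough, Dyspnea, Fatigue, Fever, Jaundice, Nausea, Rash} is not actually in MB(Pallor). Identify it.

Pallor has parent Fatigue.
Children of Pallor: Chills, Cough, Jaundice.
Other parents of Pallor's children:
  Jaundice's other parents are Allergy, Dyspnea, Fatigue.
  Cough's other parents are Allergy, Dyspnea, Fever.
  Chills also has parents Cough, Jaundice, Rash.
MB(Pallor) = {Allergy, Chills, Cough, Dyspnea, Fatigue, Fever, Jaundice, Rash}.
Nausea is neither a parent, child, nor co-parent of Pallor, so it does not belong.

Nausea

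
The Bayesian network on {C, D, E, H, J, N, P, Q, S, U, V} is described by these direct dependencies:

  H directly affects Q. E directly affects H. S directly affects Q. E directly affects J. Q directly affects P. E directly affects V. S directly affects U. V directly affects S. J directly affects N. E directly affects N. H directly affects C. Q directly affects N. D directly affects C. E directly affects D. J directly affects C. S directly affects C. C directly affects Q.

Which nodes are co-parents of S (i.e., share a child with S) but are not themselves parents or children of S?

Children of S: C, Q, U.
  C's other parents are D, H, J.
  U has no other parent.
  parents(Q) \ {S} = {C, H}.
Excluding nodes already adjacent to S (C, Q, U, V), the co-parent-only contribution is {D, H, J}.

{D, H, J}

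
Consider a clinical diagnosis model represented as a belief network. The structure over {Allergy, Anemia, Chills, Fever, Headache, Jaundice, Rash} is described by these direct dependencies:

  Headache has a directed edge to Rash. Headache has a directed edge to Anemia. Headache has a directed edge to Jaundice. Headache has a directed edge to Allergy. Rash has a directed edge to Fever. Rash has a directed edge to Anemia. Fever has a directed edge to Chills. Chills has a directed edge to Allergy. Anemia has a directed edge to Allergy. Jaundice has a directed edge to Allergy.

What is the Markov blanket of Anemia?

{Allergy, Chills, Headache, Jaundice, Rash}

Anemia's parents: Headache, Rash.
Anemia has child Allergy.
Parents of each child, excluding Anemia:
  Allergy also has parents Chills, Headache, Jaundice.
So the Markov blanket of Anemia is {Allergy, Chills, Headache, Jaundice, Rash}.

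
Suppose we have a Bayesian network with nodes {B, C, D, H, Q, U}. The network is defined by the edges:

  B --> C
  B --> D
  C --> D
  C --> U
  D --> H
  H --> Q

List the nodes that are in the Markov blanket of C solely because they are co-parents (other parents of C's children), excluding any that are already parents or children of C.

Children of C: D, U.
  parents(D) \ {C} = {B}.
  U: no additional parents.
Excluding nodes already adjacent to C (B, D, U), the co-parent-only contribution is {}.

{}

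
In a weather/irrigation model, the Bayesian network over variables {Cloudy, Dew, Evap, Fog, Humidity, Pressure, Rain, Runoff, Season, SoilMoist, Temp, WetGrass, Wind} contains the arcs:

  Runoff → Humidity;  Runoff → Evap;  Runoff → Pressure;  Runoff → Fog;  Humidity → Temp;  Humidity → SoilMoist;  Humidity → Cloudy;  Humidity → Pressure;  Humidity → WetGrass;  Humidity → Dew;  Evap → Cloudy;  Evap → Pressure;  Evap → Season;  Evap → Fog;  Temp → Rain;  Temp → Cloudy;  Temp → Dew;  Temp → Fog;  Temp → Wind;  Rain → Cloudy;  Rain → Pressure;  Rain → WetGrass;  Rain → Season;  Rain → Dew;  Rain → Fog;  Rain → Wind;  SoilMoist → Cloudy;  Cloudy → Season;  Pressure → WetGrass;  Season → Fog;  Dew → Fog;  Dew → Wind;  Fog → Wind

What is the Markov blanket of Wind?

{Dew, Fog, Rain, Temp}

The Markov blanket of a node is its parents, its children, and the other parents of its children.
Parents of Wind: Dew, Fog, Rain, Temp.
Wind has no children.
Wind has no children, so there are no co-parents.
MB(Wind) = {Dew, Fog, Rain, Temp}.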